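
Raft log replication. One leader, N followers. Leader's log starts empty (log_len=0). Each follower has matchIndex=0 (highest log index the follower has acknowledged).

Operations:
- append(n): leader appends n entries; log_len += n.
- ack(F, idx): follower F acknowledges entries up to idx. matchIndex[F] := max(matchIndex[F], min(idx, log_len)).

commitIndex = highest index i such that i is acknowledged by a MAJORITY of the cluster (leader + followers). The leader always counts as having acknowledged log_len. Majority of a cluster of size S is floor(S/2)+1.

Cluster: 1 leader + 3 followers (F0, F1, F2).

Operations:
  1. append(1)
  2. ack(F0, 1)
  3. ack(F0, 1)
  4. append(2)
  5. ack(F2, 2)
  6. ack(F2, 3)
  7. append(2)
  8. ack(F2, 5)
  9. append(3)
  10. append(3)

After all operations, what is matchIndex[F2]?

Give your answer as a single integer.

Answer: 5

Derivation:
Op 1: append 1 -> log_len=1
Op 2: F0 acks idx 1 -> match: F0=1 F1=0 F2=0; commitIndex=0
Op 3: F0 acks idx 1 -> match: F0=1 F1=0 F2=0; commitIndex=0
Op 4: append 2 -> log_len=3
Op 5: F2 acks idx 2 -> match: F0=1 F1=0 F2=2; commitIndex=1
Op 6: F2 acks idx 3 -> match: F0=1 F1=0 F2=3; commitIndex=1
Op 7: append 2 -> log_len=5
Op 8: F2 acks idx 5 -> match: F0=1 F1=0 F2=5; commitIndex=1
Op 9: append 3 -> log_len=8
Op 10: append 3 -> log_len=11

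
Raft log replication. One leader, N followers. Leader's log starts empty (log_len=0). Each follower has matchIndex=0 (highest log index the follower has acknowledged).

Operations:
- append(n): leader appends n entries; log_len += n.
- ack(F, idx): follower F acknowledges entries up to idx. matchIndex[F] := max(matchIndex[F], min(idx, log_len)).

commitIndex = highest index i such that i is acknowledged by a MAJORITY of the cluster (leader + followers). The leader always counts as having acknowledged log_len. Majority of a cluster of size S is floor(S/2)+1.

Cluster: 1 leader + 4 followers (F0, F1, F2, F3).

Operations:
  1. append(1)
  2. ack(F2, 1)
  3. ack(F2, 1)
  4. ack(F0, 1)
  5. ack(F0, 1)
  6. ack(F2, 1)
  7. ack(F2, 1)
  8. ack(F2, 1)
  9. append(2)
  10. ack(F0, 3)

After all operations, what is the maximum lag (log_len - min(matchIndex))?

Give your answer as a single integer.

Answer: 3

Derivation:
Op 1: append 1 -> log_len=1
Op 2: F2 acks idx 1 -> match: F0=0 F1=0 F2=1 F3=0; commitIndex=0
Op 3: F2 acks idx 1 -> match: F0=0 F1=0 F2=1 F3=0; commitIndex=0
Op 4: F0 acks idx 1 -> match: F0=1 F1=0 F2=1 F3=0; commitIndex=1
Op 5: F0 acks idx 1 -> match: F0=1 F1=0 F2=1 F3=0; commitIndex=1
Op 6: F2 acks idx 1 -> match: F0=1 F1=0 F2=1 F3=0; commitIndex=1
Op 7: F2 acks idx 1 -> match: F0=1 F1=0 F2=1 F3=0; commitIndex=1
Op 8: F2 acks idx 1 -> match: F0=1 F1=0 F2=1 F3=0; commitIndex=1
Op 9: append 2 -> log_len=3
Op 10: F0 acks idx 3 -> match: F0=3 F1=0 F2=1 F3=0; commitIndex=1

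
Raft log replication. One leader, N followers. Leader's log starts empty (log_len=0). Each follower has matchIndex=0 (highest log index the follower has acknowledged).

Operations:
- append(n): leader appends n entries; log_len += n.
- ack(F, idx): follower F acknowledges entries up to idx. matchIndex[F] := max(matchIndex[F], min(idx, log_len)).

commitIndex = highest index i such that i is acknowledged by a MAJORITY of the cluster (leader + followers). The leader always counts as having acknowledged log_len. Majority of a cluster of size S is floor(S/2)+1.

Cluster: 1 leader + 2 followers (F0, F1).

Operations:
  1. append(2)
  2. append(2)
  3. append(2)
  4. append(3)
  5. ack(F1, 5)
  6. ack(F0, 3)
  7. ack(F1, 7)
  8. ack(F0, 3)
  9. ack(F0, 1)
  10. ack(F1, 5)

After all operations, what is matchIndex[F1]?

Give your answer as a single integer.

Answer: 7

Derivation:
Op 1: append 2 -> log_len=2
Op 2: append 2 -> log_len=4
Op 3: append 2 -> log_len=6
Op 4: append 3 -> log_len=9
Op 5: F1 acks idx 5 -> match: F0=0 F1=5; commitIndex=5
Op 6: F0 acks idx 3 -> match: F0=3 F1=5; commitIndex=5
Op 7: F1 acks idx 7 -> match: F0=3 F1=7; commitIndex=7
Op 8: F0 acks idx 3 -> match: F0=3 F1=7; commitIndex=7
Op 9: F0 acks idx 1 -> match: F0=3 F1=7; commitIndex=7
Op 10: F1 acks idx 5 -> match: F0=3 F1=7; commitIndex=7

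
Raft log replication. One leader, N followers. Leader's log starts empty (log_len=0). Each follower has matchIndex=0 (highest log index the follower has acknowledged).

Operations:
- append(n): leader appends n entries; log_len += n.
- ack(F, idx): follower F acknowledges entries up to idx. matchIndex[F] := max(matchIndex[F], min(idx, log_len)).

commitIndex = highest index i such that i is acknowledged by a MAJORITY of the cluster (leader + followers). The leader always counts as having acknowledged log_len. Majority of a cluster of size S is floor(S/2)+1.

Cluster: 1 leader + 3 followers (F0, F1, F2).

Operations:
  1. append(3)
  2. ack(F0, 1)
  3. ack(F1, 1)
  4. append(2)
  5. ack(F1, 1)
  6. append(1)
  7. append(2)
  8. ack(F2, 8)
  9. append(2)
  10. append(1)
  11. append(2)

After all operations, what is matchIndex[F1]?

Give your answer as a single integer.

Op 1: append 3 -> log_len=3
Op 2: F0 acks idx 1 -> match: F0=1 F1=0 F2=0; commitIndex=0
Op 3: F1 acks idx 1 -> match: F0=1 F1=1 F2=0; commitIndex=1
Op 4: append 2 -> log_len=5
Op 5: F1 acks idx 1 -> match: F0=1 F1=1 F2=0; commitIndex=1
Op 6: append 1 -> log_len=6
Op 7: append 2 -> log_len=8
Op 8: F2 acks idx 8 -> match: F0=1 F1=1 F2=8; commitIndex=1
Op 9: append 2 -> log_len=10
Op 10: append 1 -> log_len=11
Op 11: append 2 -> log_len=13

Answer: 1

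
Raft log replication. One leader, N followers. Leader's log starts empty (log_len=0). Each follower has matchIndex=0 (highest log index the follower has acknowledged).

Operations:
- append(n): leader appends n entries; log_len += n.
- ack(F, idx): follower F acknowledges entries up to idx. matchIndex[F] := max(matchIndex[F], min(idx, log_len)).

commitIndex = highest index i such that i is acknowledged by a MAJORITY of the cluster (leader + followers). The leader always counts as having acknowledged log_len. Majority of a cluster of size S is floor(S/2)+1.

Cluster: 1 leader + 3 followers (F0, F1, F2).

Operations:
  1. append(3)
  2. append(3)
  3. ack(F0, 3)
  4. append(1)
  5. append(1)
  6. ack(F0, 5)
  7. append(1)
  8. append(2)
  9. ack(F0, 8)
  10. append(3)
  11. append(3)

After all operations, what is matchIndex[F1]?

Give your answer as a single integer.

Answer: 0

Derivation:
Op 1: append 3 -> log_len=3
Op 2: append 3 -> log_len=6
Op 3: F0 acks idx 3 -> match: F0=3 F1=0 F2=0; commitIndex=0
Op 4: append 1 -> log_len=7
Op 5: append 1 -> log_len=8
Op 6: F0 acks idx 5 -> match: F0=5 F1=0 F2=0; commitIndex=0
Op 7: append 1 -> log_len=9
Op 8: append 2 -> log_len=11
Op 9: F0 acks idx 8 -> match: F0=8 F1=0 F2=0; commitIndex=0
Op 10: append 3 -> log_len=14
Op 11: append 3 -> log_len=17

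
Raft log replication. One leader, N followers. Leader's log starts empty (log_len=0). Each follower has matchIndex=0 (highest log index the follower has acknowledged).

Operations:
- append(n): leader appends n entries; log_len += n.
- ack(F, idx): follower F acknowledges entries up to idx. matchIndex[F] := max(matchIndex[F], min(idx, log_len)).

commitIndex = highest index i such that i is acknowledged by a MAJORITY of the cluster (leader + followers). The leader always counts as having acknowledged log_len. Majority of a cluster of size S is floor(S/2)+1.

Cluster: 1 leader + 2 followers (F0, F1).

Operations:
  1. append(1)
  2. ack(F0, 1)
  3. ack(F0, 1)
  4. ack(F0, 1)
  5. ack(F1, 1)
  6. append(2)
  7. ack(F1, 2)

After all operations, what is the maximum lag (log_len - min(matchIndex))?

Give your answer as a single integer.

Answer: 2

Derivation:
Op 1: append 1 -> log_len=1
Op 2: F0 acks idx 1 -> match: F0=1 F1=0; commitIndex=1
Op 3: F0 acks idx 1 -> match: F0=1 F1=0; commitIndex=1
Op 4: F0 acks idx 1 -> match: F0=1 F1=0; commitIndex=1
Op 5: F1 acks idx 1 -> match: F0=1 F1=1; commitIndex=1
Op 6: append 2 -> log_len=3
Op 7: F1 acks idx 2 -> match: F0=1 F1=2; commitIndex=2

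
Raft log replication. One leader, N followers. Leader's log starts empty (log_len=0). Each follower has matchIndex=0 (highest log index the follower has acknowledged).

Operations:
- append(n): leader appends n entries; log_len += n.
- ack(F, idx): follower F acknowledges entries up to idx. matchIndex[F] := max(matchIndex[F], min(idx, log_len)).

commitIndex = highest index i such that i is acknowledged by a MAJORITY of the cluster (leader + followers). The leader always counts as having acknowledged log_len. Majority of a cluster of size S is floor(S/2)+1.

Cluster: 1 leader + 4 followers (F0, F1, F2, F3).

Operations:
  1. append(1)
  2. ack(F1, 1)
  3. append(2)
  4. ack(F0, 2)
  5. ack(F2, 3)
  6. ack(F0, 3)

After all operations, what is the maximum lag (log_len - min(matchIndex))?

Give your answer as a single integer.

Op 1: append 1 -> log_len=1
Op 2: F1 acks idx 1 -> match: F0=0 F1=1 F2=0 F3=0; commitIndex=0
Op 3: append 2 -> log_len=3
Op 4: F0 acks idx 2 -> match: F0=2 F1=1 F2=0 F3=0; commitIndex=1
Op 5: F2 acks idx 3 -> match: F0=2 F1=1 F2=3 F3=0; commitIndex=2
Op 6: F0 acks idx 3 -> match: F0=3 F1=1 F2=3 F3=0; commitIndex=3

Answer: 3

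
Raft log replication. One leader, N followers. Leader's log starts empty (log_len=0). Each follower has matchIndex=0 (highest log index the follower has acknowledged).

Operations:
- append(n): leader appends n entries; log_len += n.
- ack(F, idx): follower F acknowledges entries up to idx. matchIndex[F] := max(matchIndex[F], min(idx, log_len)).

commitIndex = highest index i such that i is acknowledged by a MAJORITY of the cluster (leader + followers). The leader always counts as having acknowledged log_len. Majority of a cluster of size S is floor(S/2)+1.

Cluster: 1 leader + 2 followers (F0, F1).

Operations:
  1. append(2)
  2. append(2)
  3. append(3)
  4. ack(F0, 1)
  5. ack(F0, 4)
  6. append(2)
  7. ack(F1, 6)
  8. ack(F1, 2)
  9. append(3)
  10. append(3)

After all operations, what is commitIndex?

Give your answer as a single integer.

Answer: 6

Derivation:
Op 1: append 2 -> log_len=2
Op 2: append 2 -> log_len=4
Op 3: append 3 -> log_len=7
Op 4: F0 acks idx 1 -> match: F0=1 F1=0; commitIndex=1
Op 5: F0 acks idx 4 -> match: F0=4 F1=0; commitIndex=4
Op 6: append 2 -> log_len=9
Op 7: F1 acks idx 6 -> match: F0=4 F1=6; commitIndex=6
Op 8: F1 acks idx 2 -> match: F0=4 F1=6; commitIndex=6
Op 9: append 3 -> log_len=12
Op 10: append 3 -> log_len=15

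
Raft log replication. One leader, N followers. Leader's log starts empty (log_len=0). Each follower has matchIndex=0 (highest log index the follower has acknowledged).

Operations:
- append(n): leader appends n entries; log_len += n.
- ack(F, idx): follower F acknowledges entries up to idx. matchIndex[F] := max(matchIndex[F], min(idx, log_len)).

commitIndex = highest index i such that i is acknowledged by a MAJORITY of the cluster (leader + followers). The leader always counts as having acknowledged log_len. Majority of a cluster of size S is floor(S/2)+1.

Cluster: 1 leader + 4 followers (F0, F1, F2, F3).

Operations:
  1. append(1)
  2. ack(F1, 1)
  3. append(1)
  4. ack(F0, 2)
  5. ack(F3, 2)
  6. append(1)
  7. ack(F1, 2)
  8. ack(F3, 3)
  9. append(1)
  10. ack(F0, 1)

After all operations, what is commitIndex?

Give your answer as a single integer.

Op 1: append 1 -> log_len=1
Op 2: F1 acks idx 1 -> match: F0=0 F1=1 F2=0 F3=0; commitIndex=0
Op 3: append 1 -> log_len=2
Op 4: F0 acks idx 2 -> match: F0=2 F1=1 F2=0 F3=0; commitIndex=1
Op 5: F3 acks idx 2 -> match: F0=2 F1=1 F2=0 F3=2; commitIndex=2
Op 6: append 1 -> log_len=3
Op 7: F1 acks idx 2 -> match: F0=2 F1=2 F2=0 F3=2; commitIndex=2
Op 8: F3 acks idx 3 -> match: F0=2 F1=2 F2=0 F3=3; commitIndex=2
Op 9: append 1 -> log_len=4
Op 10: F0 acks idx 1 -> match: F0=2 F1=2 F2=0 F3=3; commitIndex=2

Answer: 2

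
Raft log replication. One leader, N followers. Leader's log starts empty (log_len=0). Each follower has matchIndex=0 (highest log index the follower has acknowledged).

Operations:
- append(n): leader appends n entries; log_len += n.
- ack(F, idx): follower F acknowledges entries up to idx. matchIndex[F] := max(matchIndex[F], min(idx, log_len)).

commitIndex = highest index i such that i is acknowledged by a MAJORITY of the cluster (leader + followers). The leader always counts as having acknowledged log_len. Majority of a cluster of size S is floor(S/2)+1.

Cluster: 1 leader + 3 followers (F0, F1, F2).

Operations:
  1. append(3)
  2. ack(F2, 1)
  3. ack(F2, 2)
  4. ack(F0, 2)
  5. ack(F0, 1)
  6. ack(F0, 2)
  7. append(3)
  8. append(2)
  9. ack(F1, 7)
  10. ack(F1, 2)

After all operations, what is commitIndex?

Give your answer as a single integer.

Answer: 2

Derivation:
Op 1: append 3 -> log_len=3
Op 2: F2 acks idx 1 -> match: F0=0 F1=0 F2=1; commitIndex=0
Op 3: F2 acks idx 2 -> match: F0=0 F1=0 F2=2; commitIndex=0
Op 4: F0 acks idx 2 -> match: F0=2 F1=0 F2=2; commitIndex=2
Op 5: F0 acks idx 1 -> match: F0=2 F1=0 F2=2; commitIndex=2
Op 6: F0 acks idx 2 -> match: F0=2 F1=0 F2=2; commitIndex=2
Op 7: append 3 -> log_len=6
Op 8: append 2 -> log_len=8
Op 9: F1 acks idx 7 -> match: F0=2 F1=7 F2=2; commitIndex=2
Op 10: F1 acks idx 2 -> match: F0=2 F1=7 F2=2; commitIndex=2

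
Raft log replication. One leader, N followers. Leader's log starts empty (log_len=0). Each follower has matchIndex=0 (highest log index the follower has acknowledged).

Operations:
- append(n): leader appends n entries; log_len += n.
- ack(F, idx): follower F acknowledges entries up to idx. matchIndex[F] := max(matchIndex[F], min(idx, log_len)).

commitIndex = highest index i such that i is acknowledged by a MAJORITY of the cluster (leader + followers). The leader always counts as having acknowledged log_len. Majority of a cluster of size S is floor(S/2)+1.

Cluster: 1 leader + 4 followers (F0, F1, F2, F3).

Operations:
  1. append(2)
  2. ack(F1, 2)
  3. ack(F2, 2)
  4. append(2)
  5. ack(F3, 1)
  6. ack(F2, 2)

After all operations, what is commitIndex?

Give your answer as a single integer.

Answer: 2

Derivation:
Op 1: append 2 -> log_len=2
Op 2: F1 acks idx 2 -> match: F0=0 F1=2 F2=0 F3=0; commitIndex=0
Op 3: F2 acks idx 2 -> match: F0=0 F1=2 F2=2 F3=0; commitIndex=2
Op 4: append 2 -> log_len=4
Op 5: F3 acks idx 1 -> match: F0=0 F1=2 F2=2 F3=1; commitIndex=2
Op 6: F2 acks idx 2 -> match: F0=0 F1=2 F2=2 F3=1; commitIndex=2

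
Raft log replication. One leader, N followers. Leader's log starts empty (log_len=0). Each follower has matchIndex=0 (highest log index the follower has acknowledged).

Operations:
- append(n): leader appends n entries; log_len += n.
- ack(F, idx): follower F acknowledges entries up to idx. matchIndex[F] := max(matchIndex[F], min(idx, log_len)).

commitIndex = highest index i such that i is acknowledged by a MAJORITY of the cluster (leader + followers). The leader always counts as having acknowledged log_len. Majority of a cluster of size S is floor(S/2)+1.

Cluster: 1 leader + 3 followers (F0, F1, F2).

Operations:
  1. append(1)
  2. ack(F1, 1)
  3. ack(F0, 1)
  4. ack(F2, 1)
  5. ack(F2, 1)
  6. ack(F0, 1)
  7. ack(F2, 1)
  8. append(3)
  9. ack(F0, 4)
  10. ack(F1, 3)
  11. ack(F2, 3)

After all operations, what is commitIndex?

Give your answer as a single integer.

Answer: 3

Derivation:
Op 1: append 1 -> log_len=1
Op 2: F1 acks idx 1 -> match: F0=0 F1=1 F2=0; commitIndex=0
Op 3: F0 acks idx 1 -> match: F0=1 F1=1 F2=0; commitIndex=1
Op 4: F2 acks idx 1 -> match: F0=1 F1=1 F2=1; commitIndex=1
Op 5: F2 acks idx 1 -> match: F0=1 F1=1 F2=1; commitIndex=1
Op 6: F0 acks idx 1 -> match: F0=1 F1=1 F2=1; commitIndex=1
Op 7: F2 acks idx 1 -> match: F0=1 F1=1 F2=1; commitIndex=1
Op 8: append 3 -> log_len=4
Op 9: F0 acks idx 4 -> match: F0=4 F1=1 F2=1; commitIndex=1
Op 10: F1 acks idx 3 -> match: F0=4 F1=3 F2=1; commitIndex=3
Op 11: F2 acks idx 3 -> match: F0=4 F1=3 F2=3; commitIndex=3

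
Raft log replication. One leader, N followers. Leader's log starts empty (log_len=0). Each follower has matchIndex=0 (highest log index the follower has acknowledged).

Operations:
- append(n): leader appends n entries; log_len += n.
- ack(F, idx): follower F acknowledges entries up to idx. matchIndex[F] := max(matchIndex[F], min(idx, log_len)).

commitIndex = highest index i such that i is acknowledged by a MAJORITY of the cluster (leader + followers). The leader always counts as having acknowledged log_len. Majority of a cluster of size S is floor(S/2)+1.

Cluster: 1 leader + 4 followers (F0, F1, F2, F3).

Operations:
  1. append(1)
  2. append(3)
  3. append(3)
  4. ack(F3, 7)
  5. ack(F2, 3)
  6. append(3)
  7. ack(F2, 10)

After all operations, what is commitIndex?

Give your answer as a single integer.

Op 1: append 1 -> log_len=1
Op 2: append 3 -> log_len=4
Op 3: append 3 -> log_len=7
Op 4: F3 acks idx 7 -> match: F0=0 F1=0 F2=0 F3=7; commitIndex=0
Op 5: F2 acks idx 3 -> match: F0=0 F1=0 F2=3 F3=7; commitIndex=3
Op 6: append 3 -> log_len=10
Op 7: F2 acks idx 10 -> match: F0=0 F1=0 F2=10 F3=7; commitIndex=7

Answer: 7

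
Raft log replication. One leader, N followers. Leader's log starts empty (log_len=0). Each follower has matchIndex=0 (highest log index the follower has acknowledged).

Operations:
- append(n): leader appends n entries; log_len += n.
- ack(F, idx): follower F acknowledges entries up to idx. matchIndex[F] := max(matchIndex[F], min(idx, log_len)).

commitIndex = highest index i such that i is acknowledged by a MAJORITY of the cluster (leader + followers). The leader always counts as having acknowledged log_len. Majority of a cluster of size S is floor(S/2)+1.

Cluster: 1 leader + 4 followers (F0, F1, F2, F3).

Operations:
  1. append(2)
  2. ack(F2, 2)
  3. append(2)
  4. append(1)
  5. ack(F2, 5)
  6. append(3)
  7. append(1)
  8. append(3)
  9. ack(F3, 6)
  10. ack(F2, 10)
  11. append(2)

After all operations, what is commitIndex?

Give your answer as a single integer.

Answer: 6

Derivation:
Op 1: append 2 -> log_len=2
Op 2: F2 acks idx 2 -> match: F0=0 F1=0 F2=2 F3=0; commitIndex=0
Op 3: append 2 -> log_len=4
Op 4: append 1 -> log_len=5
Op 5: F2 acks idx 5 -> match: F0=0 F1=0 F2=5 F3=0; commitIndex=0
Op 6: append 3 -> log_len=8
Op 7: append 1 -> log_len=9
Op 8: append 3 -> log_len=12
Op 9: F3 acks idx 6 -> match: F0=0 F1=0 F2=5 F3=6; commitIndex=5
Op 10: F2 acks idx 10 -> match: F0=0 F1=0 F2=10 F3=6; commitIndex=6
Op 11: append 2 -> log_len=14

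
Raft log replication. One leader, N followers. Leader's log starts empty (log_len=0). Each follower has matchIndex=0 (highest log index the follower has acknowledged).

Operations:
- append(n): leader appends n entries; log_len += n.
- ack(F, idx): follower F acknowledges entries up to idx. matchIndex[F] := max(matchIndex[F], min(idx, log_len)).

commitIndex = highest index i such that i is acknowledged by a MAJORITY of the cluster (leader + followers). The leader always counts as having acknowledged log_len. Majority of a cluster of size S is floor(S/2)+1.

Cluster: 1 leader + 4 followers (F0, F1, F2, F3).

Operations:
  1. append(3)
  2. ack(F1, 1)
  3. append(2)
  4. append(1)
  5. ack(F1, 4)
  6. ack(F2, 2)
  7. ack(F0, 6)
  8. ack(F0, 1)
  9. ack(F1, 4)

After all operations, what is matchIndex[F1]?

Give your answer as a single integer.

Answer: 4

Derivation:
Op 1: append 3 -> log_len=3
Op 2: F1 acks idx 1 -> match: F0=0 F1=1 F2=0 F3=0; commitIndex=0
Op 3: append 2 -> log_len=5
Op 4: append 1 -> log_len=6
Op 5: F1 acks idx 4 -> match: F0=0 F1=4 F2=0 F3=0; commitIndex=0
Op 6: F2 acks idx 2 -> match: F0=0 F1=4 F2=2 F3=0; commitIndex=2
Op 7: F0 acks idx 6 -> match: F0=6 F1=4 F2=2 F3=0; commitIndex=4
Op 8: F0 acks idx 1 -> match: F0=6 F1=4 F2=2 F3=0; commitIndex=4
Op 9: F1 acks idx 4 -> match: F0=6 F1=4 F2=2 F3=0; commitIndex=4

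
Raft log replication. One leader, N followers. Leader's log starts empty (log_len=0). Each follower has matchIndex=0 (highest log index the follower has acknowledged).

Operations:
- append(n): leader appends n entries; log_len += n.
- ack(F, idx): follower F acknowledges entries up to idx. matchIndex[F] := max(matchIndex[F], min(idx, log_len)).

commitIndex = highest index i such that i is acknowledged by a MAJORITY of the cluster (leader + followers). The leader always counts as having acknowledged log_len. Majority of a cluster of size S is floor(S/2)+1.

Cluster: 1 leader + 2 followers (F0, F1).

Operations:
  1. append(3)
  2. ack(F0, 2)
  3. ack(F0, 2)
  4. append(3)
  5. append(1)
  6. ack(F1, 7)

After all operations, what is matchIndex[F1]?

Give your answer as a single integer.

Answer: 7

Derivation:
Op 1: append 3 -> log_len=3
Op 2: F0 acks idx 2 -> match: F0=2 F1=0; commitIndex=2
Op 3: F0 acks idx 2 -> match: F0=2 F1=0; commitIndex=2
Op 4: append 3 -> log_len=6
Op 5: append 1 -> log_len=7
Op 6: F1 acks idx 7 -> match: F0=2 F1=7; commitIndex=7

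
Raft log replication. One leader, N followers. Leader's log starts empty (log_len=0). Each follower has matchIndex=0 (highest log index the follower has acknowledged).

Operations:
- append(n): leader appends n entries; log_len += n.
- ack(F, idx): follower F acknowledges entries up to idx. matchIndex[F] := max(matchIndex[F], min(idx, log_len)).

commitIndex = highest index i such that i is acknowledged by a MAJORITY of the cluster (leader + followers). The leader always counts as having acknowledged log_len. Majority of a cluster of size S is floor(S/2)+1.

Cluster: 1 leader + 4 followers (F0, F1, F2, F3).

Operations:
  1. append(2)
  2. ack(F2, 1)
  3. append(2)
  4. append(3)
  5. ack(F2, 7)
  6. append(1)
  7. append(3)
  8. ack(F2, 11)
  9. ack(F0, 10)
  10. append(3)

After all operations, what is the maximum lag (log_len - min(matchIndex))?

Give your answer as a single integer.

Op 1: append 2 -> log_len=2
Op 2: F2 acks idx 1 -> match: F0=0 F1=0 F2=1 F3=0; commitIndex=0
Op 3: append 2 -> log_len=4
Op 4: append 3 -> log_len=7
Op 5: F2 acks idx 7 -> match: F0=0 F1=0 F2=7 F3=0; commitIndex=0
Op 6: append 1 -> log_len=8
Op 7: append 3 -> log_len=11
Op 8: F2 acks idx 11 -> match: F0=0 F1=0 F2=11 F3=0; commitIndex=0
Op 9: F0 acks idx 10 -> match: F0=10 F1=0 F2=11 F3=0; commitIndex=10
Op 10: append 3 -> log_len=14

Answer: 14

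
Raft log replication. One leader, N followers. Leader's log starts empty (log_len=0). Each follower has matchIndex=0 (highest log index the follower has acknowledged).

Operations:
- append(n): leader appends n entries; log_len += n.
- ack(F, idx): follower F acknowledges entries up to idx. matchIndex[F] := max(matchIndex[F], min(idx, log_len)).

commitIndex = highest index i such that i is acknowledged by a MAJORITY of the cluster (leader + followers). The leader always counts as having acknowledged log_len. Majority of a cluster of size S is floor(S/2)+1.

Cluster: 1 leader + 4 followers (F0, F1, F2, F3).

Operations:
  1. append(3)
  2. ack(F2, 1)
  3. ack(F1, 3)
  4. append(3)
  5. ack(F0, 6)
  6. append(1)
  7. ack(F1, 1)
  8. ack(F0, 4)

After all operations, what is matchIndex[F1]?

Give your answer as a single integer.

Answer: 3

Derivation:
Op 1: append 3 -> log_len=3
Op 2: F2 acks idx 1 -> match: F0=0 F1=0 F2=1 F3=0; commitIndex=0
Op 3: F1 acks idx 3 -> match: F0=0 F1=3 F2=1 F3=0; commitIndex=1
Op 4: append 3 -> log_len=6
Op 5: F0 acks idx 6 -> match: F0=6 F1=3 F2=1 F3=0; commitIndex=3
Op 6: append 1 -> log_len=7
Op 7: F1 acks idx 1 -> match: F0=6 F1=3 F2=1 F3=0; commitIndex=3
Op 8: F0 acks idx 4 -> match: F0=6 F1=3 F2=1 F3=0; commitIndex=3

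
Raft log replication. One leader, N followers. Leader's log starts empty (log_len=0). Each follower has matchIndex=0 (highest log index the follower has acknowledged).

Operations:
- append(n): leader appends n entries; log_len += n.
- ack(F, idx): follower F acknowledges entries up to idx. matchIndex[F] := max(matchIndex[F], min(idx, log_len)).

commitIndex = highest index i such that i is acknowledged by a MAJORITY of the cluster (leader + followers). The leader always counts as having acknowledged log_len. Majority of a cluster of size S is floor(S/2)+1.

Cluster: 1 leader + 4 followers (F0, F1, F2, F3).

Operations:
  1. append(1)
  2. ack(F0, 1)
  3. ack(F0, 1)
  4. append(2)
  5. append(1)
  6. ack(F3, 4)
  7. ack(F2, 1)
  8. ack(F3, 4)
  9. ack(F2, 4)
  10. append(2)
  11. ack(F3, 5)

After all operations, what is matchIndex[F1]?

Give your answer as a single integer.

Op 1: append 1 -> log_len=1
Op 2: F0 acks idx 1 -> match: F0=1 F1=0 F2=0 F3=0; commitIndex=0
Op 3: F0 acks idx 1 -> match: F0=1 F1=0 F2=0 F3=0; commitIndex=0
Op 4: append 2 -> log_len=3
Op 5: append 1 -> log_len=4
Op 6: F3 acks idx 4 -> match: F0=1 F1=0 F2=0 F3=4; commitIndex=1
Op 7: F2 acks idx 1 -> match: F0=1 F1=0 F2=1 F3=4; commitIndex=1
Op 8: F3 acks idx 4 -> match: F0=1 F1=0 F2=1 F3=4; commitIndex=1
Op 9: F2 acks idx 4 -> match: F0=1 F1=0 F2=4 F3=4; commitIndex=4
Op 10: append 2 -> log_len=6
Op 11: F3 acks idx 5 -> match: F0=1 F1=0 F2=4 F3=5; commitIndex=4

Answer: 0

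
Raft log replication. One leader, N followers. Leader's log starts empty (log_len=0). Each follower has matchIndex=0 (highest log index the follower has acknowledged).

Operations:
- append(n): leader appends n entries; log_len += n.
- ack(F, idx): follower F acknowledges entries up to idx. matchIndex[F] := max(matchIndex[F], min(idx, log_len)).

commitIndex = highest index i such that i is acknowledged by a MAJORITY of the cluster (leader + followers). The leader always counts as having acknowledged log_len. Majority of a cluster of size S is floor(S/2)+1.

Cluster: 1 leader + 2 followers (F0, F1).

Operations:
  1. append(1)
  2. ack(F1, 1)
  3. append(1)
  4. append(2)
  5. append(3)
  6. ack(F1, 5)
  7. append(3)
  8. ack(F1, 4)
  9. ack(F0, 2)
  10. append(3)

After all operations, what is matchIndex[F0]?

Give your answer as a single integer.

Op 1: append 1 -> log_len=1
Op 2: F1 acks idx 1 -> match: F0=0 F1=1; commitIndex=1
Op 3: append 1 -> log_len=2
Op 4: append 2 -> log_len=4
Op 5: append 3 -> log_len=7
Op 6: F1 acks idx 5 -> match: F0=0 F1=5; commitIndex=5
Op 7: append 3 -> log_len=10
Op 8: F1 acks idx 4 -> match: F0=0 F1=5; commitIndex=5
Op 9: F0 acks idx 2 -> match: F0=2 F1=5; commitIndex=5
Op 10: append 3 -> log_len=13

Answer: 2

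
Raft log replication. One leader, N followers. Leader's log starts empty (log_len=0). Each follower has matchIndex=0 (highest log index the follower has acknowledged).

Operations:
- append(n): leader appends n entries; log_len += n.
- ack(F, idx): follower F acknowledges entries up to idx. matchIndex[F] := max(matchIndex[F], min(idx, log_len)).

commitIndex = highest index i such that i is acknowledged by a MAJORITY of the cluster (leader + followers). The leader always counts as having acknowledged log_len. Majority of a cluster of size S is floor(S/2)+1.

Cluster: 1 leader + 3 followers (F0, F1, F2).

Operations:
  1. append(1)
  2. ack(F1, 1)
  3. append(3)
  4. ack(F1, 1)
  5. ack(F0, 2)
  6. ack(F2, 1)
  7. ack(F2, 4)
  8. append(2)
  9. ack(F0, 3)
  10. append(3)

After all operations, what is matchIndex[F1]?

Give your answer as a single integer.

Answer: 1

Derivation:
Op 1: append 1 -> log_len=1
Op 2: F1 acks idx 1 -> match: F0=0 F1=1 F2=0; commitIndex=0
Op 3: append 3 -> log_len=4
Op 4: F1 acks idx 1 -> match: F0=0 F1=1 F2=0; commitIndex=0
Op 5: F0 acks idx 2 -> match: F0=2 F1=1 F2=0; commitIndex=1
Op 6: F2 acks idx 1 -> match: F0=2 F1=1 F2=1; commitIndex=1
Op 7: F2 acks idx 4 -> match: F0=2 F1=1 F2=4; commitIndex=2
Op 8: append 2 -> log_len=6
Op 9: F0 acks idx 3 -> match: F0=3 F1=1 F2=4; commitIndex=3
Op 10: append 3 -> log_len=9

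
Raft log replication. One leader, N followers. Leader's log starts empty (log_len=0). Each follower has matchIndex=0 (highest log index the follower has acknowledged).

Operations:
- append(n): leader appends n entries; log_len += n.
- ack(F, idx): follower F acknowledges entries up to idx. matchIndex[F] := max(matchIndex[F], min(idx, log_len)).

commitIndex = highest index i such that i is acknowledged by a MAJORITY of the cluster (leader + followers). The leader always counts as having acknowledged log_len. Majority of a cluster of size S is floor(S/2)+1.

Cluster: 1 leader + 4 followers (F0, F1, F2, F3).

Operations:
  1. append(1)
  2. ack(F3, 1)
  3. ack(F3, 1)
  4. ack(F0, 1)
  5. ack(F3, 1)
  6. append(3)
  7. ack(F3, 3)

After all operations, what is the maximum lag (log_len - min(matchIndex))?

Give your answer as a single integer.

Op 1: append 1 -> log_len=1
Op 2: F3 acks idx 1 -> match: F0=0 F1=0 F2=0 F3=1; commitIndex=0
Op 3: F3 acks idx 1 -> match: F0=0 F1=0 F2=0 F3=1; commitIndex=0
Op 4: F0 acks idx 1 -> match: F0=1 F1=0 F2=0 F3=1; commitIndex=1
Op 5: F3 acks idx 1 -> match: F0=1 F1=0 F2=0 F3=1; commitIndex=1
Op 6: append 3 -> log_len=4
Op 7: F3 acks idx 3 -> match: F0=1 F1=0 F2=0 F3=3; commitIndex=1

Answer: 4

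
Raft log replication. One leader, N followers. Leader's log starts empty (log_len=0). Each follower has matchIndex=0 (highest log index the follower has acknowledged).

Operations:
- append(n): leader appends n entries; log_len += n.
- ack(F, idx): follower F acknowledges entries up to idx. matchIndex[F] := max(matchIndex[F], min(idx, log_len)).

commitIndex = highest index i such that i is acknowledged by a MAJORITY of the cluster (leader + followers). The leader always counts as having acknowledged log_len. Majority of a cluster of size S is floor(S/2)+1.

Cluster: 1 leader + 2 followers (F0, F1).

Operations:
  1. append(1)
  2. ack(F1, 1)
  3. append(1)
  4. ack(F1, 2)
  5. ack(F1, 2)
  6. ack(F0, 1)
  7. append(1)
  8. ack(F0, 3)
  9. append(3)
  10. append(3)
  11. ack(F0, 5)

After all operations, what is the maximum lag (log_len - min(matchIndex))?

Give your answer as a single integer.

Answer: 7

Derivation:
Op 1: append 1 -> log_len=1
Op 2: F1 acks idx 1 -> match: F0=0 F1=1; commitIndex=1
Op 3: append 1 -> log_len=2
Op 4: F1 acks idx 2 -> match: F0=0 F1=2; commitIndex=2
Op 5: F1 acks idx 2 -> match: F0=0 F1=2; commitIndex=2
Op 6: F0 acks idx 1 -> match: F0=1 F1=2; commitIndex=2
Op 7: append 1 -> log_len=3
Op 8: F0 acks idx 3 -> match: F0=3 F1=2; commitIndex=3
Op 9: append 3 -> log_len=6
Op 10: append 3 -> log_len=9
Op 11: F0 acks idx 5 -> match: F0=5 F1=2; commitIndex=5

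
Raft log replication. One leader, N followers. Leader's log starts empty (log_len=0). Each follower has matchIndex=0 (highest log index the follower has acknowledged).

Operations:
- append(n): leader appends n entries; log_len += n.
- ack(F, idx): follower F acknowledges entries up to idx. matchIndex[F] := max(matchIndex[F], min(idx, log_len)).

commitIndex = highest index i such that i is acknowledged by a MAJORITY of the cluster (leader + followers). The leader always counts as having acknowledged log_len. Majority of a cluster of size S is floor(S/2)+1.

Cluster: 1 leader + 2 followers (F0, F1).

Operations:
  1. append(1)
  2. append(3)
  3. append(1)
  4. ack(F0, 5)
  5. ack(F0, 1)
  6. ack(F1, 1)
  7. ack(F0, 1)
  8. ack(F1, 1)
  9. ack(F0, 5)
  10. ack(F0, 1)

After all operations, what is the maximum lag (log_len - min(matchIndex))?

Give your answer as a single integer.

Op 1: append 1 -> log_len=1
Op 2: append 3 -> log_len=4
Op 3: append 1 -> log_len=5
Op 4: F0 acks idx 5 -> match: F0=5 F1=0; commitIndex=5
Op 5: F0 acks idx 1 -> match: F0=5 F1=0; commitIndex=5
Op 6: F1 acks idx 1 -> match: F0=5 F1=1; commitIndex=5
Op 7: F0 acks idx 1 -> match: F0=5 F1=1; commitIndex=5
Op 8: F1 acks idx 1 -> match: F0=5 F1=1; commitIndex=5
Op 9: F0 acks idx 5 -> match: F0=5 F1=1; commitIndex=5
Op 10: F0 acks idx 1 -> match: F0=5 F1=1; commitIndex=5

Answer: 4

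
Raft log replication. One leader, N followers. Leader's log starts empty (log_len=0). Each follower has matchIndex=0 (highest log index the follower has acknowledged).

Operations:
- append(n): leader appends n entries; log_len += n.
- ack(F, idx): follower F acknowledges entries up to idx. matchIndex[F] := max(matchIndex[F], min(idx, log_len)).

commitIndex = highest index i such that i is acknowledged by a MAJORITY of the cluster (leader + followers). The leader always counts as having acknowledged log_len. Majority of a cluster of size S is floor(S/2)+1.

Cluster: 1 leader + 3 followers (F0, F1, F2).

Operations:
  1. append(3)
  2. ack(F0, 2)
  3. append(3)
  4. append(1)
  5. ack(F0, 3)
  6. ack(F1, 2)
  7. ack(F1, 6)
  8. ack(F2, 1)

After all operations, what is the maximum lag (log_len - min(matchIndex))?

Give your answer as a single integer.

Op 1: append 3 -> log_len=3
Op 2: F0 acks idx 2 -> match: F0=2 F1=0 F2=0; commitIndex=0
Op 3: append 3 -> log_len=6
Op 4: append 1 -> log_len=7
Op 5: F0 acks idx 3 -> match: F0=3 F1=0 F2=0; commitIndex=0
Op 6: F1 acks idx 2 -> match: F0=3 F1=2 F2=0; commitIndex=2
Op 7: F1 acks idx 6 -> match: F0=3 F1=6 F2=0; commitIndex=3
Op 8: F2 acks idx 1 -> match: F0=3 F1=6 F2=1; commitIndex=3

Answer: 6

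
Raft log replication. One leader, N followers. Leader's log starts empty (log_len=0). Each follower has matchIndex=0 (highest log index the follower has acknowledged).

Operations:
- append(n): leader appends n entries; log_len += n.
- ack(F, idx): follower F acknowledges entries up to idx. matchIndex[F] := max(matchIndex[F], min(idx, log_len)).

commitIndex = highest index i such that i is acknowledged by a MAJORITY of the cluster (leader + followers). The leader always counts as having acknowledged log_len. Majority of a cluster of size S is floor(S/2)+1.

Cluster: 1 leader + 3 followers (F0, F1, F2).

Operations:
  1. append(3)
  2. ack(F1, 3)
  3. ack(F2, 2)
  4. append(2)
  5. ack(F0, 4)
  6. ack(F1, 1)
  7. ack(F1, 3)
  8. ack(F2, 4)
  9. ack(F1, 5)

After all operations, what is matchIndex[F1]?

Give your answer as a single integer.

Op 1: append 3 -> log_len=3
Op 2: F1 acks idx 3 -> match: F0=0 F1=3 F2=0; commitIndex=0
Op 3: F2 acks idx 2 -> match: F0=0 F1=3 F2=2; commitIndex=2
Op 4: append 2 -> log_len=5
Op 5: F0 acks idx 4 -> match: F0=4 F1=3 F2=2; commitIndex=3
Op 6: F1 acks idx 1 -> match: F0=4 F1=3 F2=2; commitIndex=3
Op 7: F1 acks idx 3 -> match: F0=4 F1=3 F2=2; commitIndex=3
Op 8: F2 acks idx 4 -> match: F0=4 F1=3 F2=4; commitIndex=4
Op 9: F1 acks idx 5 -> match: F0=4 F1=5 F2=4; commitIndex=4

Answer: 5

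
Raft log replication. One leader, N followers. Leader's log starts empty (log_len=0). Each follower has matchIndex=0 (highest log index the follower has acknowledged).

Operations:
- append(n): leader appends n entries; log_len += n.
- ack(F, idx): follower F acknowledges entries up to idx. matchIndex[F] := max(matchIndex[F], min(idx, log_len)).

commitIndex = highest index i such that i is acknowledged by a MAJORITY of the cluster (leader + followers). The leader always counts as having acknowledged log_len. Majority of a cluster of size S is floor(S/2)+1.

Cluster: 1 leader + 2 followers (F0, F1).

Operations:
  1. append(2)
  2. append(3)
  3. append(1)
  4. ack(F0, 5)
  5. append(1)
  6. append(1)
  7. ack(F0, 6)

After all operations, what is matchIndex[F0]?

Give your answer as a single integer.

Answer: 6

Derivation:
Op 1: append 2 -> log_len=2
Op 2: append 3 -> log_len=5
Op 3: append 1 -> log_len=6
Op 4: F0 acks idx 5 -> match: F0=5 F1=0; commitIndex=5
Op 5: append 1 -> log_len=7
Op 6: append 1 -> log_len=8
Op 7: F0 acks idx 6 -> match: F0=6 F1=0; commitIndex=6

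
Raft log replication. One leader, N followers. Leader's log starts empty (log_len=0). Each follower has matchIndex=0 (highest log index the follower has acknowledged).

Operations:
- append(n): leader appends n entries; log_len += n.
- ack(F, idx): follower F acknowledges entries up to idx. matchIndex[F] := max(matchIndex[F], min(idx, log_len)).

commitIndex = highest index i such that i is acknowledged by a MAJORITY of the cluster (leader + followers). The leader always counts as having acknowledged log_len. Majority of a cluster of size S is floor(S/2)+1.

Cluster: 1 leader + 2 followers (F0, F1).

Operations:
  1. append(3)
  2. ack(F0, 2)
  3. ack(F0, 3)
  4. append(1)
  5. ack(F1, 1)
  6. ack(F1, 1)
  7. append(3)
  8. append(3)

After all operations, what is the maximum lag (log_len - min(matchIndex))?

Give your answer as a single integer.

Op 1: append 3 -> log_len=3
Op 2: F0 acks idx 2 -> match: F0=2 F1=0; commitIndex=2
Op 3: F0 acks idx 3 -> match: F0=3 F1=0; commitIndex=3
Op 4: append 1 -> log_len=4
Op 5: F1 acks idx 1 -> match: F0=3 F1=1; commitIndex=3
Op 6: F1 acks idx 1 -> match: F0=3 F1=1; commitIndex=3
Op 7: append 3 -> log_len=7
Op 8: append 3 -> log_len=10

Answer: 9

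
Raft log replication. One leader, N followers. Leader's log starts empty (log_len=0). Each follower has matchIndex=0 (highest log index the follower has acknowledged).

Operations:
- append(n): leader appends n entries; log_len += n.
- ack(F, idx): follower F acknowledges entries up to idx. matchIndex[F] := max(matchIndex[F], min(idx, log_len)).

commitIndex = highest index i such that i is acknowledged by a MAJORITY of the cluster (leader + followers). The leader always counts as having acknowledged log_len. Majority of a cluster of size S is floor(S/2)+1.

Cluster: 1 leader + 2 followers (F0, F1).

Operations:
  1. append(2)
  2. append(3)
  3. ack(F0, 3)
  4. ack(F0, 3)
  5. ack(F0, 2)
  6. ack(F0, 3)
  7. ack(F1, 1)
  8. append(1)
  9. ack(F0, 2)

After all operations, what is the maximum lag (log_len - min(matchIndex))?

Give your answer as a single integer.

Answer: 5

Derivation:
Op 1: append 2 -> log_len=2
Op 2: append 3 -> log_len=5
Op 3: F0 acks idx 3 -> match: F0=3 F1=0; commitIndex=3
Op 4: F0 acks idx 3 -> match: F0=3 F1=0; commitIndex=3
Op 5: F0 acks idx 2 -> match: F0=3 F1=0; commitIndex=3
Op 6: F0 acks idx 3 -> match: F0=3 F1=0; commitIndex=3
Op 7: F1 acks idx 1 -> match: F0=3 F1=1; commitIndex=3
Op 8: append 1 -> log_len=6
Op 9: F0 acks idx 2 -> match: F0=3 F1=1; commitIndex=3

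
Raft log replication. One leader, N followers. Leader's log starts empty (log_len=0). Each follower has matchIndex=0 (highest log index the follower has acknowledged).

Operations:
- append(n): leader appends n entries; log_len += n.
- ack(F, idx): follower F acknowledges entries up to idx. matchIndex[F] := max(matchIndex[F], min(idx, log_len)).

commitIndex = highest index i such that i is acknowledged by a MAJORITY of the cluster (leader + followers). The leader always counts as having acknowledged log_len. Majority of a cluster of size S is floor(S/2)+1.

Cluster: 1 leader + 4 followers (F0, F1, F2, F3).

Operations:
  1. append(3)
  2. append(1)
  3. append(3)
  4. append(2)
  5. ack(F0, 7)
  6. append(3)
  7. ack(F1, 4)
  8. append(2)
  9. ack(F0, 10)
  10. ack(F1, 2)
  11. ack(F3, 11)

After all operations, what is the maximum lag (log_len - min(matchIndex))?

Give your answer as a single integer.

Op 1: append 3 -> log_len=3
Op 2: append 1 -> log_len=4
Op 3: append 3 -> log_len=7
Op 4: append 2 -> log_len=9
Op 5: F0 acks idx 7 -> match: F0=7 F1=0 F2=0 F3=0; commitIndex=0
Op 6: append 3 -> log_len=12
Op 7: F1 acks idx 4 -> match: F0=7 F1=4 F2=0 F3=0; commitIndex=4
Op 8: append 2 -> log_len=14
Op 9: F0 acks idx 10 -> match: F0=10 F1=4 F2=0 F3=0; commitIndex=4
Op 10: F1 acks idx 2 -> match: F0=10 F1=4 F2=0 F3=0; commitIndex=4
Op 11: F3 acks idx 11 -> match: F0=10 F1=4 F2=0 F3=11; commitIndex=10

Answer: 14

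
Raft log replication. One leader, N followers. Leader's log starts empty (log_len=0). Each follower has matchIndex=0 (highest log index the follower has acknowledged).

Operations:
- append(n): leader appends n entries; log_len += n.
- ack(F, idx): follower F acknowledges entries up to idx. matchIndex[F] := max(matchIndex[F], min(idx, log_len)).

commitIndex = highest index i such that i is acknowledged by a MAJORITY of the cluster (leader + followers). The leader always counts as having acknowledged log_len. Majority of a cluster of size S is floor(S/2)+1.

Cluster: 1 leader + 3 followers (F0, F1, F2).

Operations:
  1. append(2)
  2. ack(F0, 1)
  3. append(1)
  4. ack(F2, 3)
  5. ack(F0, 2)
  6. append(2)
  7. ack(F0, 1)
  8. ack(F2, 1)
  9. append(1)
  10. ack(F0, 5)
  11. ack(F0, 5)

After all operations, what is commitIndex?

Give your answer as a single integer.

Answer: 3

Derivation:
Op 1: append 2 -> log_len=2
Op 2: F0 acks idx 1 -> match: F0=1 F1=0 F2=0; commitIndex=0
Op 3: append 1 -> log_len=3
Op 4: F2 acks idx 3 -> match: F0=1 F1=0 F2=3; commitIndex=1
Op 5: F0 acks idx 2 -> match: F0=2 F1=0 F2=3; commitIndex=2
Op 6: append 2 -> log_len=5
Op 7: F0 acks idx 1 -> match: F0=2 F1=0 F2=3; commitIndex=2
Op 8: F2 acks idx 1 -> match: F0=2 F1=0 F2=3; commitIndex=2
Op 9: append 1 -> log_len=6
Op 10: F0 acks idx 5 -> match: F0=5 F1=0 F2=3; commitIndex=3
Op 11: F0 acks idx 5 -> match: F0=5 F1=0 F2=3; commitIndex=3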